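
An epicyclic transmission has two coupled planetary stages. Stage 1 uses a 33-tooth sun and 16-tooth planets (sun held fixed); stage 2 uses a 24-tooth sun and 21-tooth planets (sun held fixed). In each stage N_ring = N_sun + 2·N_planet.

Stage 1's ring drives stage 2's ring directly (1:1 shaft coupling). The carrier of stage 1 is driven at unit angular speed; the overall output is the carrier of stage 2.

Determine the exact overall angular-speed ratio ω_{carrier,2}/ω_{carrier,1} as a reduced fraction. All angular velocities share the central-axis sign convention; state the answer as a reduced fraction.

Stage 1: N_ring = 33 + 2·16 = 65
Stage 1: 33(ω_s−ω_c) = −65(ω_r−ω_c),  ω_s=0, ω_c=1
Stage 1: ω_r = 1 − (33/65)(0−1) = 98/65
  ⇒ ω_r¹/ω_c¹ = 98/65
Stage 2: N_ring = 24 + 2·21 = 66
Stage 2: 24(ω_s−ω_c) = −66(ω_r−ω_c),  ω_s=0, ω_r=1
Stage 2: 24(0−ω_c) = −66(1−ω_c)  ⇒  90ω_c = 66  ⇒  ω_c = 11/15
  ⇒ ω_c²/ω_r² = 11/15
Coupling ω_r² = ω_r¹ ⇒ overall = 98/65 × 11/15 = 1078/975

1078/975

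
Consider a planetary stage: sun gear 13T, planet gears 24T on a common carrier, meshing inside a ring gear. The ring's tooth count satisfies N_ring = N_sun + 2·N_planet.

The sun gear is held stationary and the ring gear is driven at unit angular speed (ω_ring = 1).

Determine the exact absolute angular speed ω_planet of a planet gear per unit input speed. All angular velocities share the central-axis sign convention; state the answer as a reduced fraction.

61/48

N_ring = 13 + 2·24 = 61
13(ω_s−ω_c) = −61(ω_r−ω_c),  ω_s=0, ω_r=1
13(0−ω_c) = −61(1−ω_c)  ⇒  74ω_c = 61  ⇒  ω_c = 61/74
sun–planet: 13·(0−61/74) = −24·(ω_p−ω_c)  ⇒  ω_p−ω_c = −(13/24)·(-61/74) = 793/1776
ω_p = 61/74 + 793/1776 = 61/48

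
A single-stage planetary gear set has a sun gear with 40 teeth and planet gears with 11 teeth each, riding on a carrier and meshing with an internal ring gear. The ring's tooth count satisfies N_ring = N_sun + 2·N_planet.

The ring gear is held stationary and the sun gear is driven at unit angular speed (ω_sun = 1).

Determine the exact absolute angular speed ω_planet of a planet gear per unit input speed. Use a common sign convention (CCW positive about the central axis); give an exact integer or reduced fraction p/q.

-20/11

N_ring = 40 + 2·11 = 62
40(ω_s−ω_c) = −62(ω_r−ω_c),  ω_r=0, ω_s=1
40(1−ω_c) = −62(0−ω_c)  ⇒  102ω_c = 40  ⇒  ω_c = 20/51
sun–planet: 40·(1−20/51) = −11·(ω_p−ω_c)  ⇒  ω_p−ω_c = −(40/11)·(31/51) = -1240/561
ω_p = 20/51 − 1240/561 = -20/11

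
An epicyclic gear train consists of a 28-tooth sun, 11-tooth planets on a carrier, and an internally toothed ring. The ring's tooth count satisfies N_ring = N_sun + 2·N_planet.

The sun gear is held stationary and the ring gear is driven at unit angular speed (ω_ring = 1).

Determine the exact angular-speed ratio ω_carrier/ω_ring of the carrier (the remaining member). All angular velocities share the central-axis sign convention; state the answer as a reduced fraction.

25/39

N_ring = 28 + 2·11 = 50
28(ω_s−ω_c) = −50(ω_r−ω_c),  ω_s=0, ω_r=1
28(0−ω_c) = −50(1−ω_c)  ⇒  78ω_c = 50  ⇒  ω_c = 25/39
ω_c/ω_r = 25/39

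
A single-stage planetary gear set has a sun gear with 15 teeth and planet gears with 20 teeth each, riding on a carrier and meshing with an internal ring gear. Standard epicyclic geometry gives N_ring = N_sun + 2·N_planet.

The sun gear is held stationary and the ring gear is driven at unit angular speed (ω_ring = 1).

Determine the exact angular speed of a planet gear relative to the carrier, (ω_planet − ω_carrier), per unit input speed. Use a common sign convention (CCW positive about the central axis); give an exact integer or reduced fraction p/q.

N_ring = 15 + 2·20 = 55
15(ω_s−ω_c) = −55(ω_r−ω_c),  ω_s=0, ω_r=1
15(0−ω_c) = −55(1−ω_c)  ⇒  70ω_c = 55  ⇒  ω_c = 11/14
sun–planet: 15·(0−11/14) = −20·(ω_p−ω_c)  ⇒  ω_p−ω_c = −(15/20)·(-11/14) = 33/56

33/56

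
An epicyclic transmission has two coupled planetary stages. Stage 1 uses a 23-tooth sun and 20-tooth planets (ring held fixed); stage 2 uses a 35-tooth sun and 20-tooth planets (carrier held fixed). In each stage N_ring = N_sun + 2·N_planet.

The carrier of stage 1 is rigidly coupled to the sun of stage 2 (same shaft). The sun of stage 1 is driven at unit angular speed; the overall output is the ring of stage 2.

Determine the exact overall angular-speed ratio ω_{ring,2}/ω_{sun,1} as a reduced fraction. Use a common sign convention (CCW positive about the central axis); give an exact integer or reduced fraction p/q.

Stage 1: N_ring = 23 + 2·20 = 63
Stage 1: 23(ω_s−ω_c) = −63(ω_r−ω_c),  ω_r=0, ω_s=1
Stage 1: 23(1−ω_c) = −63(0−ω_c)  ⇒  86ω_c = 23  ⇒  ω_c = 23/86
  ⇒ ω_c¹/ω_s¹ = 23/86
Stage 2: N_ring = 35 + 2·20 = 75
Stage 2: 35(ω_s−ω_c) = −75(ω_r−ω_c),  ω_c=0, ω_s=1
Stage 2: ω_r = 0 − (35/75)(1−0) = -7/15
  ⇒ ω_r²/ω_s² = -7/15
Coupling ω_s² = ω_c¹ ⇒ overall = 23/86 × -7/15 = -161/1290

-161/1290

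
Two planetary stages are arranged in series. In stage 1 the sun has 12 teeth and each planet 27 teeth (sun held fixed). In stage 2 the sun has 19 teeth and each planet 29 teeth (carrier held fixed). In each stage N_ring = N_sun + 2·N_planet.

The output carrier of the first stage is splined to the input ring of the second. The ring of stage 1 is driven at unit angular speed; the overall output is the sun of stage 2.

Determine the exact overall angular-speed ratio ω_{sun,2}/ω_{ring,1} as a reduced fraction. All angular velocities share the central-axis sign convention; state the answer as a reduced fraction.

Stage 1: N_ring = 12 + 2·27 = 66
Stage 1: 12(ω_s−ω_c) = −66(ω_r−ω_c),  ω_s=0, ω_r=1
Stage 1: 12(0−ω_c) = −66(1−ω_c)  ⇒  78ω_c = 66  ⇒  ω_c = 11/13
  ⇒ ω_c¹/ω_r¹ = 11/13
Stage 2: N_ring = 19 + 2·29 = 77
Stage 2: 19(ω_s−ω_c) = −77(ω_r−ω_c),  ω_c=0, ω_r=1
Stage 2: ω_s = 0 − (77/19)(1−0) = -77/19
  ⇒ ω_s²/ω_r² = -77/19
Coupling ω_r² = ω_c¹ ⇒ overall = 11/13 × -77/19 = -847/247

-847/247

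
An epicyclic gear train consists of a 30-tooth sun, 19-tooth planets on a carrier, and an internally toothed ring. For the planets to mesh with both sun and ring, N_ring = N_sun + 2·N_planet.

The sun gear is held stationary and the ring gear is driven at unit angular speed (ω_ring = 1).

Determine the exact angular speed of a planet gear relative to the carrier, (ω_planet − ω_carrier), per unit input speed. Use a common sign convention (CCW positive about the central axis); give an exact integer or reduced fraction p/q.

N_ring = 30 + 2·19 = 68
30(ω_s−ω_c) = −68(ω_r−ω_c),  ω_s=0, ω_r=1
30(0−ω_c) = −68(1−ω_c)  ⇒  98ω_c = 68  ⇒  ω_c = 34/49
sun–planet: 30·(0−34/49) = −19·(ω_p−ω_c)  ⇒  ω_p−ω_c = −(30/19)·(-34/49) = 1020/931

1020/931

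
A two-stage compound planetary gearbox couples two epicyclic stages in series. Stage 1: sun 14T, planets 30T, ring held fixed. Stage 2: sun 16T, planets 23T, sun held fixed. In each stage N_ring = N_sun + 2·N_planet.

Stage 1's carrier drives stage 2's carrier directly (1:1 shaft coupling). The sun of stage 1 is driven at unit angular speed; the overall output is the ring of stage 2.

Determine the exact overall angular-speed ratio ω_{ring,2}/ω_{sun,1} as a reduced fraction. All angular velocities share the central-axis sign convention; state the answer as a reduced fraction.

273/1364

Stage 1: N_ring = 14 + 2·30 = 74
Stage 1: 14(ω_s−ω_c) = −74(ω_r−ω_c),  ω_r=0, ω_s=1
Stage 1: 14(1−ω_c) = −74(0−ω_c)  ⇒  88ω_c = 14  ⇒  ω_c = 7/44
  ⇒ ω_c¹/ω_s¹ = 7/44
Stage 2: N_ring = 16 + 2·23 = 62
Stage 2: 16(ω_s−ω_c) = −62(ω_r−ω_c),  ω_s=0, ω_c=1
Stage 2: ω_r = 1 − (16/62)(0−1) = 39/31
  ⇒ ω_r²/ω_c² = 39/31
Coupling ω_c² = ω_c¹ ⇒ overall = 7/44 × 39/31 = 273/1364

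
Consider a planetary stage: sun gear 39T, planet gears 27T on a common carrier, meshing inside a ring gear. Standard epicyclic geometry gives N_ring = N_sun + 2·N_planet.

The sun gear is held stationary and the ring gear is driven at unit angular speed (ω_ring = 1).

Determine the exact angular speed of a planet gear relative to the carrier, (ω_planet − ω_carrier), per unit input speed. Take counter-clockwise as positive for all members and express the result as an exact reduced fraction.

N_ring = 39 + 2·27 = 93
39(ω_s−ω_c) = −93(ω_r−ω_c),  ω_s=0, ω_r=1
39(0−ω_c) = −93(1−ω_c)  ⇒  132ω_c = 93  ⇒  ω_c = 31/44
sun–planet: 39·(0−31/44) = −27·(ω_p−ω_c)  ⇒  ω_p−ω_c = −(39/27)·(-31/44) = 403/396

403/396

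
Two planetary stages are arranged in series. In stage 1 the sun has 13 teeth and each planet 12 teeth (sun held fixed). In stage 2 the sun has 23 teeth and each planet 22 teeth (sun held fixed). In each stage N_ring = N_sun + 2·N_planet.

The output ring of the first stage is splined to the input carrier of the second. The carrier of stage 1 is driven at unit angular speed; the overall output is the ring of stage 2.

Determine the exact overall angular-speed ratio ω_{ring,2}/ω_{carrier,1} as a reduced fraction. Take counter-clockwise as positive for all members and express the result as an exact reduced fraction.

Stage 1: N_ring = 13 + 2·12 = 37
Stage 1: 13(ω_s−ω_c) = −37(ω_r−ω_c),  ω_s=0, ω_c=1
Stage 1: ω_r = 1 − (13/37)(0−1) = 50/37
  ⇒ ω_r¹/ω_c¹ = 50/37
Stage 2: N_ring = 23 + 2·22 = 67
Stage 2: 23(ω_s−ω_c) = −67(ω_r−ω_c),  ω_s=0, ω_c=1
Stage 2: ω_r = 1 − (23/67)(0−1) = 90/67
  ⇒ ω_r²/ω_c² = 90/67
Coupling ω_c² = ω_r¹ ⇒ overall = 50/37 × 90/67 = 4500/2479

4500/2479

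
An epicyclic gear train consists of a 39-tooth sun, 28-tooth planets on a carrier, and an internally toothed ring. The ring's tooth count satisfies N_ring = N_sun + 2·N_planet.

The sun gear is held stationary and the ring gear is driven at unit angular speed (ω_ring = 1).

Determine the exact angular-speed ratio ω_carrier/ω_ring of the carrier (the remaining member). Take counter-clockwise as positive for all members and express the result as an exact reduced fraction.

95/134

N_ring = 39 + 2·28 = 95
39(ω_s−ω_c) = −95(ω_r−ω_c),  ω_s=0, ω_r=1
39(0−ω_c) = −95(1−ω_c)  ⇒  134ω_c = 95  ⇒  ω_c = 95/134
ω_c/ω_r = 95/134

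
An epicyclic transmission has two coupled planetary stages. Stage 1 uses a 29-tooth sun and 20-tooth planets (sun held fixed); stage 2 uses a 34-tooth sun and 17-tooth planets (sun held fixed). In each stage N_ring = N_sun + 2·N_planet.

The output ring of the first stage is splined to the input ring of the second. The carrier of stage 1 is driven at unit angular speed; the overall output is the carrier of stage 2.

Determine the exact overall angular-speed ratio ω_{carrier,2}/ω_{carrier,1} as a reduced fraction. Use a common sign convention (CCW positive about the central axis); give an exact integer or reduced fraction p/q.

Stage 1: N_ring = 29 + 2·20 = 69
Stage 1: 29(ω_s−ω_c) = −69(ω_r−ω_c),  ω_s=0, ω_c=1
Stage 1: ω_r = 1 − (29/69)(0−1) = 98/69
  ⇒ ω_r¹/ω_c¹ = 98/69
Stage 2: N_ring = 34 + 2·17 = 68
Stage 2: 34(ω_s−ω_c) = −68(ω_r−ω_c),  ω_s=0, ω_r=1
Stage 2: 34(0−ω_c) = −68(1−ω_c)  ⇒  102ω_c = 68  ⇒  ω_c = 2/3
  ⇒ ω_c²/ω_r² = 2/3
Coupling ω_r² = ω_r¹ ⇒ overall = 98/69 × 2/3 = 196/207

196/207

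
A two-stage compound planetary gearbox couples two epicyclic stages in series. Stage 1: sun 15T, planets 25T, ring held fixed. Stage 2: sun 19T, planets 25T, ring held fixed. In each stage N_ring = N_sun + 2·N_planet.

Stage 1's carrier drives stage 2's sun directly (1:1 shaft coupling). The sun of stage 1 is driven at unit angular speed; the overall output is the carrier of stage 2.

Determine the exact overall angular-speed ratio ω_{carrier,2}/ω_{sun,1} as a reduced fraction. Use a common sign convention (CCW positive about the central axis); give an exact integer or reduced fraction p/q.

57/1408

Stage 1: N_ring = 15 + 2·25 = 65
Stage 1: 15(ω_s−ω_c) = −65(ω_r−ω_c),  ω_r=0, ω_s=1
Stage 1: 15(1−ω_c) = −65(0−ω_c)  ⇒  80ω_c = 15  ⇒  ω_c = 3/16
  ⇒ ω_c¹/ω_s¹ = 3/16
Stage 2: N_ring = 19 + 2·25 = 69
Stage 2: 19(ω_s−ω_c) = −69(ω_r−ω_c),  ω_r=0, ω_s=1
Stage 2: 19(1−ω_c) = −69(0−ω_c)  ⇒  88ω_c = 19  ⇒  ω_c = 19/88
  ⇒ ω_c²/ω_s² = 19/88
Coupling ω_s² = ω_c¹ ⇒ overall = 3/16 × 19/88 = 57/1408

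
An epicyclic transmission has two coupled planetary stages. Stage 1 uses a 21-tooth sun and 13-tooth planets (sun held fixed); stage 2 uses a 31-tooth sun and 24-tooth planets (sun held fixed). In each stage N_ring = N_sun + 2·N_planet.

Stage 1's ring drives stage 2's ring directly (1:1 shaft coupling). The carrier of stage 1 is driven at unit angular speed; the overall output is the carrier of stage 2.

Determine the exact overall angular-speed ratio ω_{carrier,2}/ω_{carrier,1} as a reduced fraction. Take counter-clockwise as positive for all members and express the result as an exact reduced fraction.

Stage 1: N_ring = 21 + 2·13 = 47
Stage 1: 21(ω_s−ω_c) = −47(ω_r−ω_c),  ω_s=0, ω_c=1
Stage 1: ω_r = 1 − (21/47)(0−1) = 68/47
  ⇒ ω_r¹/ω_c¹ = 68/47
Stage 2: N_ring = 31 + 2·24 = 79
Stage 2: 31(ω_s−ω_c) = −79(ω_r−ω_c),  ω_s=0, ω_r=1
Stage 2: 31(0−ω_c) = −79(1−ω_c)  ⇒  110ω_c = 79  ⇒  ω_c = 79/110
  ⇒ ω_c²/ω_r² = 79/110
Coupling ω_r² = ω_r¹ ⇒ overall = 68/47 × 79/110 = 2686/2585

2686/2585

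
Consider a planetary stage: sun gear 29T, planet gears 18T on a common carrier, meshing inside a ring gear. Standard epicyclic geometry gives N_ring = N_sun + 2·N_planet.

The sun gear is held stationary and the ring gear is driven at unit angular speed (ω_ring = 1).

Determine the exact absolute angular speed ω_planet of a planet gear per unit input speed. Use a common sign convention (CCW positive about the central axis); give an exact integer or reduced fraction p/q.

65/36

N_ring = 29 + 2·18 = 65
29(ω_s−ω_c) = −65(ω_r−ω_c),  ω_s=0, ω_r=1
29(0−ω_c) = −65(1−ω_c)  ⇒  94ω_c = 65  ⇒  ω_c = 65/94
sun–planet: 29·(0−65/94) = −18·(ω_p−ω_c)  ⇒  ω_p−ω_c = −(29/18)·(-65/94) = 1885/1692
ω_p = 65/94 + 1885/1692 = 65/36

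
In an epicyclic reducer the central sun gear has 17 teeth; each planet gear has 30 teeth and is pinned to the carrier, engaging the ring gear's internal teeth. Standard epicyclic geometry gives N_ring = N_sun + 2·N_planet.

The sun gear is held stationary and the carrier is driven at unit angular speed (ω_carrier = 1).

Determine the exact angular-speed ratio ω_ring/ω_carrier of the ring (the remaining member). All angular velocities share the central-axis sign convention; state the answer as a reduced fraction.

94/77

N_ring = 17 + 2·30 = 77
17(ω_s−ω_c) = −77(ω_r−ω_c),  ω_s=0, ω_c=1
ω_r = 1 − (17/77)(0−1) = 94/77
ω_r/ω_c = 94/77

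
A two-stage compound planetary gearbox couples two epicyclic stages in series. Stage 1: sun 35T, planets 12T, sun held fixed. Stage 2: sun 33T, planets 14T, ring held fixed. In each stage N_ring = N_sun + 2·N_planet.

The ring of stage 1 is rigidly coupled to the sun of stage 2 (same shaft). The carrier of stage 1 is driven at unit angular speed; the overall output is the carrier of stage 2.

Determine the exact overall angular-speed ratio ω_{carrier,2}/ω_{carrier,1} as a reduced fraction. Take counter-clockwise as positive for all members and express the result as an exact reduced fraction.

33/59

Stage 1: N_ring = 35 + 2·12 = 59
Stage 1: 35(ω_s−ω_c) = −59(ω_r−ω_c),  ω_s=0, ω_c=1
Stage 1: ω_r = 1 − (35/59)(0−1) = 94/59
  ⇒ ω_r¹/ω_c¹ = 94/59
Stage 2: N_ring = 33 + 2·14 = 61
Stage 2: 33(ω_s−ω_c) = −61(ω_r−ω_c),  ω_r=0, ω_s=1
Stage 2: 33(1−ω_c) = −61(0−ω_c)  ⇒  94ω_c = 33  ⇒  ω_c = 33/94
  ⇒ ω_c²/ω_s² = 33/94
Coupling ω_s² = ω_r¹ ⇒ overall = 94/59 × 33/94 = 33/59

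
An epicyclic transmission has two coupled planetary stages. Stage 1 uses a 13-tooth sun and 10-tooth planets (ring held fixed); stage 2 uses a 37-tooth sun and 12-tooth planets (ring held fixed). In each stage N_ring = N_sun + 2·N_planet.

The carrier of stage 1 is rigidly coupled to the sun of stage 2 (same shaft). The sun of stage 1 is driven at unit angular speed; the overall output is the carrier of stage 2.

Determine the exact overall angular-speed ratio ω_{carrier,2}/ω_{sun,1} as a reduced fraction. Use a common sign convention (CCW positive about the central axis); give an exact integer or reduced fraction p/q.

Stage 1: N_ring = 13 + 2·10 = 33
Stage 1: 13(ω_s−ω_c) = −33(ω_r−ω_c),  ω_r=0, ω_s=1
Stage 1: 13(1−ω_c) = −33(0−ω_c)  ⇒  46ω_c = 13  ⇒  ω_c = 13/46
  ⇒ ω_c¹/ω_s¹ = 13/46
Stage 2: N_ring = 37 + 2·12 = 61
Stage 2: 37(ω_s−ω_c) = −61(ω_r−ω_c),  ω_r=0, ω_s=1
Stage 2: 37(1−ω_c) = −61(0−ω_c)  ⇒  98ω_c = 37  ⇒  ω_c = 37/98
  ⇒ ω_c²/ω_s² = 37/98
Coupling ω_s² = ω_c¹ ⇒ overall = 13/46 × 37/98 = 481/4508

481/4508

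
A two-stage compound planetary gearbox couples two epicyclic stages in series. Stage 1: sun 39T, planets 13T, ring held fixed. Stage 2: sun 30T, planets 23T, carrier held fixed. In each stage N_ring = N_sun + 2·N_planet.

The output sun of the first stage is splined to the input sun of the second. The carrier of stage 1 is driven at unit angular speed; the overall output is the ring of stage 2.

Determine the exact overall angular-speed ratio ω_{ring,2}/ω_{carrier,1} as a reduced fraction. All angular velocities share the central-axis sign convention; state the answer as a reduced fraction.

Stage 1: N_ring = 39 + 2·13 = 65
Stage 1: 39(ω_s−ω_c) = −65(ω_r−ω_c),  ω_r=0, ω_c=1
Stage 1: ω_s = 1 − (65/39)(0−1) = 8/3
  ⇒ ω_s¹/ω_c¹ = 8/3
Stage 2: N_ring = 30 + 2·23 = 76
Stage 2: 30(ω_s−ω_c) = −76(ω_r−ω_c),  ω_c=0, ω_s=1
Stage 2: ω_r = 0 − (30/76)(1−0) = -15/38
  ⇒ ω_r²/ω_s² = -15/38
Coupling ω_s² = ω_s¹ ⇒ overall = 8/3 × -15/38 = -20/19

-20/19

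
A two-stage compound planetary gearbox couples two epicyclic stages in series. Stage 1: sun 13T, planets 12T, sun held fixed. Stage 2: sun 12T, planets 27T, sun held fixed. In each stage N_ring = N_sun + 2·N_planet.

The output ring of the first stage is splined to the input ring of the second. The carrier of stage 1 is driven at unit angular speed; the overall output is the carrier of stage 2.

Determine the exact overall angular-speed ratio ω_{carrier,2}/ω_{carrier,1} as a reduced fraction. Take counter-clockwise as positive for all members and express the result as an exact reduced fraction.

550/481

Stage 1: N_ring = 13 + 2·12 = 37
Stage 1: 13(ω_s−ω_c) = −37(ω_r−ω_c),  ω_s=0, ω_c=1
Stage 1: ω_r = 1 − (13/37)(0−1) = 50/37
  ⇒ ω_r¹/ω_c¹ = 50/37
Stage 2: N_ring = 12 + 2·27 = 66
Stage 2: 12(ω_s−ω_c) = −66(ω_r−ω_c),  ω_s=0, ω_r=1
Stage 2: 12(0−ω_c) = −66(1−ω_c)  ⇒  78ω_c = 66  ⇒  ω_c = 11/13
  ⇒ ω_c²/ω_r² = 11/13
Coupling ω_r² = ω_r¹ ⇒ overall = 50/37 × 11/13 = 550/481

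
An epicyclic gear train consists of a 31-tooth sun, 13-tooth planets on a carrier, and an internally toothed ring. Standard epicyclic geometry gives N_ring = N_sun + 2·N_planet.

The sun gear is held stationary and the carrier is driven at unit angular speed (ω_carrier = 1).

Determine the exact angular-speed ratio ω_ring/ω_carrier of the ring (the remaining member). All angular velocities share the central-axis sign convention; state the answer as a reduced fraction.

N_ring = 31 + 2·13 = 57
31(ω_s−ω_c) = −57(ω_r−ω_c),  ω_s=0, ω_c=1
ω_r = 1 − (31/57)(0−1) = 88/57
ω_r/ω_c = 88/57

88/57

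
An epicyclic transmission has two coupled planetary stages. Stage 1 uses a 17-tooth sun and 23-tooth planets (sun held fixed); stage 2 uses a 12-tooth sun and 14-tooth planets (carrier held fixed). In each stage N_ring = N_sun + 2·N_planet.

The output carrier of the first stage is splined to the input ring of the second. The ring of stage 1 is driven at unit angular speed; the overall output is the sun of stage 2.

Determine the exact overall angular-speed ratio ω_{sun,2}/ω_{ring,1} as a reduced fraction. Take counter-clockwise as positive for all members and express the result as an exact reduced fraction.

-21/8

Stage 1: N_ring = 17 + 2·23 = 63
Stage 1: 17(ω_s−ω_c) = −63(ω_r−ω_c),  ω_s=0, ω_r=1
Stage 1: 17(0−ω_c) = −63(1−ω_c)  ⇒  80ω_c = 63  ⇒  ω_c = 63/80
  ⇒ ω_c¹/ω_r¹ = 63/80
Stage 2: N_ring = 12 + 2·14 = 40
Stage 2: 12(ω_s−ω_c) = −40(ω_r−ω_c),  ω_c=0, ω_r=1
Stage 2: ω_s = 0 − (40/12)(1−0) = -10/3
  ⇒ ω_s²/ω_r² = -10/3
Coupling ω_r² = ω_c¹ ⇒ overall = 63/80 × -10/3 = -21/8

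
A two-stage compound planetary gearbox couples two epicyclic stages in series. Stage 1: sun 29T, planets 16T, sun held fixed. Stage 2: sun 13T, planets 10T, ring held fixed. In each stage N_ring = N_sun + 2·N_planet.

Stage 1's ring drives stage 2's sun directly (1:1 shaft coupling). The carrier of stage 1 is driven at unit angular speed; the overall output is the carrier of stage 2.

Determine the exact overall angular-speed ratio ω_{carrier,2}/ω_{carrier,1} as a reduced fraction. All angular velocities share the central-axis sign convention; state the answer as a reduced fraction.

Stage 1: N_ring = 29 + 2·16 = 61
Stage 1: 29(ω_s−ω_c) = −61(ω_r−ω_c),  ω_s=0, ω_c=1
Stage 1: ω_r = 1 − (29/61)(0−1) = 90/61
  ⇒ ω_r¹/ω_c¹ = 90/61
Stage 2: N_ring = 13 + 2·10 = 33
Stage 2: 13(ω_s−ω_c) = −33(ω_r−ω_c),  ω_r=0, ω_s=1
Stage 2: 13(1−ω_c) = −33(0−ω_c)  ⇒  46ω_c = 13  ⇒  ω_c = 13/46
  ⇒ ω_c²/ω_s² = 13/46
Coupling ω_s² = ω_r¹ ⇒ overall = 90/61 × 13/46 = 585/1403

585/1403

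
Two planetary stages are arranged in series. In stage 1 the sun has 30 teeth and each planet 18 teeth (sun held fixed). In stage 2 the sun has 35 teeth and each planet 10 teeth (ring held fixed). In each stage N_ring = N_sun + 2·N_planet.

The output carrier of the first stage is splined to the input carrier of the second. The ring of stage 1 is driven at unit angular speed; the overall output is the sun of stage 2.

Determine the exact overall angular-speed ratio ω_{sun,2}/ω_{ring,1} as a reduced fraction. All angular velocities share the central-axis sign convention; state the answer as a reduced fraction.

99/56

Stage 1: N_ring = 30 + 2·18 = 66
Stage 1: 30(ω_s−ω_c) = −66(ω_r−ω_c),  ω_s=0, ω_r=1
Stage 1: 30(0−ω_c) = −66(1−ω_c)  ⇒  96ω_c = 66  ⇒  ω_c = 11/16
  ⇒ ω_c¹/ω_r¹ = 11/16
Stage 2: N_ring = 35 + 2·10 = 55
Stage 2: 35(ω_s−ω_c) = −55(ω_r−ω_c),  ω_r=0, ω_c=1
Stage 2: ω_s = 1 − (55/35)(0−1) = 18/7
  ⇒ ω_s²/ω_c² = 18/7
Coupling ω_c² = ω_c¹ ⇒ overall = 11/16 × 18/7 = 99/56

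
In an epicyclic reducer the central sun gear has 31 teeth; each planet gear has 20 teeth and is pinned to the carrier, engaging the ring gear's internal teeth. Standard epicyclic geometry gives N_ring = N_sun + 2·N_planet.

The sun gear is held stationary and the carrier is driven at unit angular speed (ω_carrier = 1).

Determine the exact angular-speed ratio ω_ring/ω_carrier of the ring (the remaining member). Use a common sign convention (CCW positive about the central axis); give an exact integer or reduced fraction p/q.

102/71

N_ring = 31 + 2·20 = 71
31(ω_s−ω_c) = −71(ω_r−ω_c),  ω_s=0, ω_c=1
ω_r = 1 − (31/71)(0−1) = 102/71
ω_r/ω_c = 102/71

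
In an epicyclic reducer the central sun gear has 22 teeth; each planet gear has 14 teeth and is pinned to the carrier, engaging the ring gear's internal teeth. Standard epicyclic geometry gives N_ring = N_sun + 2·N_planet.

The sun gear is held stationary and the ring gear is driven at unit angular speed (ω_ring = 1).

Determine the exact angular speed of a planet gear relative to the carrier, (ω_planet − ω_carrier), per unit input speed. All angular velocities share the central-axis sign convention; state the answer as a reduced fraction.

N_ring = 22 + 2·14 = 50
22(ω_s−ω_c) = −50(ω_r−ω_c),  ω_s=0, ω_r=1
22(0−ω_c) = −50(1−ω_c)  ⇒  72ω_c = 50  ⇒  ω_c = 25/36
sun–planet: 22·(0−25/36) = −14·(ω_p−ω_c)  ⇒  ω_p−ω_c = −(22/14)·(-25/36) = 275/252

275/252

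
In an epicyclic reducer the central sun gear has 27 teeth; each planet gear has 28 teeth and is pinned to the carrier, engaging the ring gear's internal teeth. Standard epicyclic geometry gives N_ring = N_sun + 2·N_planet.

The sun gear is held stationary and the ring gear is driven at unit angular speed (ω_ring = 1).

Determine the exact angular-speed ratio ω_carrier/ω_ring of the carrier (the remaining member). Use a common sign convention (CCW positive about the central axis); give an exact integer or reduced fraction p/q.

N_ring = 27 + 2·28 = 83
27(ω_s−ω_c) = −83(ω_r−ω_c),  ω_s=0, ω_r=1
27(0−ω_c) = −83(1−ω_c)  ⇒  110ω_c = 83  ⇒  ω_c = 83/110
ω_c/ω_r = 83/110

83/110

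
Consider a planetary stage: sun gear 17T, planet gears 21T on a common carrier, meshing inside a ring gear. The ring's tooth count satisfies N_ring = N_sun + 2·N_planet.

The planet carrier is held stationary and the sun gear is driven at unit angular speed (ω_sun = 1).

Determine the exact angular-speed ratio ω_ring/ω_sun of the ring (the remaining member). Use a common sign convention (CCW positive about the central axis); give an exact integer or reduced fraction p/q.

N_ring = 17 + 2·21 = 59
17(ω_s−ω_c) = −59(ω_r−ω_c),  ω_c=0, ω_s=1
ω_r = 0 − (17/59)(1−0) = -17/59
ω_r/ω_s = -17/59

-17/59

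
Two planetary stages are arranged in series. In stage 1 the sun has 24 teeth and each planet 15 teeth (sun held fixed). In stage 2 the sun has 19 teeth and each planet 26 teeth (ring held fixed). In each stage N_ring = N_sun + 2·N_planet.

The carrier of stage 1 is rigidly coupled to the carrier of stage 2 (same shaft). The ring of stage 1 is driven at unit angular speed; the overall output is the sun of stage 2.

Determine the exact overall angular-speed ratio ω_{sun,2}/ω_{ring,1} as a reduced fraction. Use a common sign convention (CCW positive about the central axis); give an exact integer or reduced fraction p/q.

810/247

Stage 1: N_ring = 24 + 2·15 = 54
Stage 1: 24(ω_s−ω_c) = −54(ω_r−ω_c),  ω_s=0, ω_r=1
Stage 1: 24(0−ω_c) = −54(1−ω_c)  ⇒  78ω_c = 54  ⇒  ω_c = 9/13
  ⇒ ω_c¹/ω_r¹ = 9/13
Stage 2: N_ring = 19 + 2·26 = 71
Stage 2: 19(ω_s−ω_c) = −71(ω_r−ω_c),  ω_r=0, ω_c=1
Stage 2: ω_s = 1 − (71/19)(0−1) = 90/19
  ⇒ ω_s²/ω_c² = 90/19
Coupling ω_c² = ω_c¹ ⇒ overall = 9/13 × 90/19 = 810/247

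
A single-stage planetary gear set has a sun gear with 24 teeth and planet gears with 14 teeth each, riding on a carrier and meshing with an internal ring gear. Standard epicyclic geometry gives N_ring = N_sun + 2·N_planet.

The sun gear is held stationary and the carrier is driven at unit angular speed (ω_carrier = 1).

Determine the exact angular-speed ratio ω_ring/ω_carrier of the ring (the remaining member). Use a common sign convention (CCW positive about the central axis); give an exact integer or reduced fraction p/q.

N_ring = 24 + 2·14 = 52
24(ω_s−ω_c) = −52(ω_r−ω_c),  ω_s=0, ω_c=1
ω_r = 1 − (24/52)(0−1) = 19/13
ω_r/ω_c = 19/13

19/13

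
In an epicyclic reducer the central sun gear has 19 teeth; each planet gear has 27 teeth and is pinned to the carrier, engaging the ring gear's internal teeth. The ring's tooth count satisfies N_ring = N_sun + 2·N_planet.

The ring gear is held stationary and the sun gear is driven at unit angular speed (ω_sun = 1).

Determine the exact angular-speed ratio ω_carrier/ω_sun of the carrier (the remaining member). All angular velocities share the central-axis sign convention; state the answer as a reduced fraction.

N_ring = 19 + 2·27 = 73
19(ω_s−ω_c) = −73(ω_r−ω_c),  ω_r=0, ω_s=1
19(1−ω_c) = −73(0−ω_c)  ⇒  92ω_c = 19  ⇒  ω_c = 19/92
ω_c/ω_s = 19/92

19/92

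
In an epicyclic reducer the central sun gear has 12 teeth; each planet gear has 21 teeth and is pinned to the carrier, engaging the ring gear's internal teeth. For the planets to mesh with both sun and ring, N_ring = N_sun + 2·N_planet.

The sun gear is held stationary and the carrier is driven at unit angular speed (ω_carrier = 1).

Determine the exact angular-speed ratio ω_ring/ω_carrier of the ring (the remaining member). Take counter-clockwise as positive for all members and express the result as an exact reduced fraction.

11/9

N_ring = 12 + 2·21 = 54
12(ω_s−ω_c) = −54(ω_r−ω_c),  ω_s=0, ω_c=1
ω_r = 1 − (12/54)(0−1) = 11/9
ω_r/ω_c = 11/9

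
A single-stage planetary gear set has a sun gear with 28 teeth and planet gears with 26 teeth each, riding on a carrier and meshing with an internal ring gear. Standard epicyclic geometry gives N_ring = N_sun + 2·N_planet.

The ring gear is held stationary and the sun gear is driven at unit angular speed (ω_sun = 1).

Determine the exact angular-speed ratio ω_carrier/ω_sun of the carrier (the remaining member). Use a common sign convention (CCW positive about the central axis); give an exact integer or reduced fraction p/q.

7/27

N_ring = 28 + 2·26 = 80
28(ω_s−ω_c) = −80(ω_r−ω_c),  ω_r=0, ω_s=1
28(1−ω_c) = −80(0−ω_c)  ⇒  108ω_c = 28  ⇒  ω_c = 7/27
ω_c/ω_s = 7/27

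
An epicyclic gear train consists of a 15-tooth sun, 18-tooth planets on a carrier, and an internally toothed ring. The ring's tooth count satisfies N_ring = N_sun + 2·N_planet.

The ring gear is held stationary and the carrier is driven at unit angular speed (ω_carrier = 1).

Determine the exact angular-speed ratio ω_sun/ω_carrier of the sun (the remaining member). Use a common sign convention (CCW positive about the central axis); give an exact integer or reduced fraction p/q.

N_ring = 15 + 2·18 = 51
15(ω_s−ω_c) = −51(ω_r−ω_c),  ω_r=0, ω_c=1
ω_s = 1 − (51/15)(0−1) = 22/5
ω_s/ω_c = 22/5

22/5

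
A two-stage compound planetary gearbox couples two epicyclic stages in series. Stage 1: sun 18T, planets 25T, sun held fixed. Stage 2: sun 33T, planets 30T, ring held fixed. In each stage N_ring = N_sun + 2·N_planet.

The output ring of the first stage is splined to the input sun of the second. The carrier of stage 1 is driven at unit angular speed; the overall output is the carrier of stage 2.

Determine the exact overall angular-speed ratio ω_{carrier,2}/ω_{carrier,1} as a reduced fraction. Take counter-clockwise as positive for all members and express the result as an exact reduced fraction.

473/1428

Stage 1: N_ring = 18 + 2·25 = 68
Stage 1: 18(ω_s−ω_c) = −68(ω_r−ω_c),  ω_s=0, ω_c=1
Stage 1: ω_r = 1 − (18/68)(0−1) = 43/34
  ⇒ ω_r¹/ω_c¹ = 43/34
Stage 2: N_ring = 33 + 2·30 = 93
Stage 2: 33(ω_s−ω_c) = −93(ω_r−ω_c),  ω_r=0, ω_s=1
Stage 2: 33(1−ω_c) = −93(0−ω_c)  ⇒  126ω_c = 33  ⇒  ω_c = 11/42
  ⇒ ω_c²/ω_s² = 11/42
Coupling ω_s² = ω_r¹ ⇒ overall = 43/34 × 11/42 = 473/1428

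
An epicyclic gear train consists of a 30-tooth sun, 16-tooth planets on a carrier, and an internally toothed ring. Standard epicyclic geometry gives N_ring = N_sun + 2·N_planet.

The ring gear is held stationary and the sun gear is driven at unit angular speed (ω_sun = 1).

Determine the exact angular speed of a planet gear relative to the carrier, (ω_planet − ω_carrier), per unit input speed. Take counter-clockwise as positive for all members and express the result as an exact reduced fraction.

N_ring = 30 + 2·16 = 62
30(ω_s−ω_c) = −62(ω_r−ω_c),  ω_r=0, ω_s=1
30(1−ω_c) = −62(0−ω_c)  ⇒  92ω_c = 30  ⇒  ω_c = 15/46
sun–planet: 30·(1−15/46) = −16·(ω_p−ω_c)  ⇒  ω_p−ω_c = −(30/16)·(31/46) = -465/368

-465/368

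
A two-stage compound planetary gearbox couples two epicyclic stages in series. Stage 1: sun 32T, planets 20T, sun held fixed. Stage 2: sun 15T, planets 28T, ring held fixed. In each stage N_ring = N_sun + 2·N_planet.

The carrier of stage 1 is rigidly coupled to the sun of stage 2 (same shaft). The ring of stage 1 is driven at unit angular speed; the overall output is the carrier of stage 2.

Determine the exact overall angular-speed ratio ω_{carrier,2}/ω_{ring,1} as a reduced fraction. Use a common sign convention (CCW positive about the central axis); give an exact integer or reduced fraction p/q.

Stage 1: N_ring = 32 + 2·20 = 72
Stage 1: 32(ω_s−ω_c) = −72(ω_r−ω_c),  ω_s=0, ω_r=1
Stage 1: 32(0−ω_c) = −72(1−ω_c)  ⇒  104ω_c = 72  ⇒  ω_c = 9/13
  ⇒ ω_c¹/ω_r¹ = 9/13
Stage 2: N_ring = 15 + 2·28 = 71
Stage 2: 15(ω_s−ω_c) = −71(ω_r−ω_c),  ω_r=0, ω_s=1
Stage 2: 15(1−ω_c) = −71(0−ω_c)  ⇒  86ω_c = 15  ⇒  ω_c = 15/86
  ⇒ ω_c²/ω_s² = 15/86
Coupling ω_s² = ω_c¹ ⇒ overall = 9/13 × 15/86 = 135/1118

135/1118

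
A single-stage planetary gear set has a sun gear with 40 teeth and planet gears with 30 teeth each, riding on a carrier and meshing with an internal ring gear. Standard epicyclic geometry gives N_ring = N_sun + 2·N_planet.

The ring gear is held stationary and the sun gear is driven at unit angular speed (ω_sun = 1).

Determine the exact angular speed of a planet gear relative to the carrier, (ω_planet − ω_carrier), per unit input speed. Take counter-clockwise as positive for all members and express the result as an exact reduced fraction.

-20/21

N_ring = 40 + 2·30 = 100
40(ω_s−ω_c) = −100(ω_r−ω_c),  ω_r=0, ω_s=1
40(1−ω_c) = −100(0−ω_c)  ⇒  140ω_c = 40  ⇒  ω_c = 2/7
sun–planet: 40·(1−2/7) = −30·(ω_p−ω_c)  ⇒  ω_p−ω_c = −(40/30)·(5/7) = -20/21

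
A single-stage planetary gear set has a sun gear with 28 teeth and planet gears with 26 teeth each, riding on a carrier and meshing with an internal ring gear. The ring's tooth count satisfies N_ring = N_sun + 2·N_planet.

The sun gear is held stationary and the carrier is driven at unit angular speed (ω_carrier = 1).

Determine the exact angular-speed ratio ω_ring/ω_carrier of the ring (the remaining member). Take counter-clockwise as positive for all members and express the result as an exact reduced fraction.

N_ring = 28 + 2·26 = 80
28(ω_s−ω_c) = −80(ω_r−ω_c),  ω_s=0, ω_c=1
ω_r = 1 − (28/80)(0−1) = 27/20
ω_r/ω_c = 27/20

27/20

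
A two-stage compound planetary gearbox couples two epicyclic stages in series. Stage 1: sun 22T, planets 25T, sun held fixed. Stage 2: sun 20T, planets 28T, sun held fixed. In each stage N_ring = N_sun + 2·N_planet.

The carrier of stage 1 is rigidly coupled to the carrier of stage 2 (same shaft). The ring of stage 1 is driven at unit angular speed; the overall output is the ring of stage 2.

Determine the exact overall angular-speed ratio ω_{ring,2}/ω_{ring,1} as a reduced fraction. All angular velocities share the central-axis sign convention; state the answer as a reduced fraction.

864/893

Stage 1: N_ring = 22 + 2·25 = 72
Stage 1: 22(ω_s−ω_c) = −72(ω_r−ω_c),  ω_s=0, ω_r=1
Stage 1: 22(0−ω_c) = −72(1−ω_c)  ⇒  94ω_c = 72  ⇒  ω_c = 36/47
  ⇒ ω_c¹/ω_r¹ = 36/47
Stage 2: N_ring = 20 + 2·28 = 76
Stage 2: 20(ω_s−ω_c) = −76(ω_r−ω_c),  ω_s=0, ω_c=1
Stage 2: ω_r = 1 − (20/76)(0−1) = 24/19
  ⇒ ω_r²/ω_c² = 24/19
Coupling ω_c² = ω_c¹ ⇒ overall = 36/47 × 24/19 = 864/893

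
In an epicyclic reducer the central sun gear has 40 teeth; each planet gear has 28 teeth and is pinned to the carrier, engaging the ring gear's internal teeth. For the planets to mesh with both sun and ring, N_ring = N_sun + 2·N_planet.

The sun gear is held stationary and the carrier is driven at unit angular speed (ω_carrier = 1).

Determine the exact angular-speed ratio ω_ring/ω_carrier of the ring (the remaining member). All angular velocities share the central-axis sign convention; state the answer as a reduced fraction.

N_ring = 40 + 2·28 = 96
40(ω_s−ω_c) = −96(ω_r−ω_c),  ω_s=0, ω_c=1
ω_r = 1 − (40/96)(0−1) = 17/12
ω_r/ω_c = 17/12

17/12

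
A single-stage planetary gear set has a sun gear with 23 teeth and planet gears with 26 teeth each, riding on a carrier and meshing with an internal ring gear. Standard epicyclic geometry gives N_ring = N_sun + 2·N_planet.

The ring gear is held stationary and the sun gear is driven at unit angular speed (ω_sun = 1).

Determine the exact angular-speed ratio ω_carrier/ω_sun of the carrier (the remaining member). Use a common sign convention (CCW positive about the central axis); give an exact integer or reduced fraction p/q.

N_ring = 23 + 2·26 = 75
23(ω_s−ω_c) = −75(ω_r−ω_c),  ω_r=0, ω_s=1
23(1−ω_c) = −75(0−ω_c)  ⇒  98ω_c = 23  ⇒  ω_c = 23/98
ω_c/ω_s = 23/98

23/98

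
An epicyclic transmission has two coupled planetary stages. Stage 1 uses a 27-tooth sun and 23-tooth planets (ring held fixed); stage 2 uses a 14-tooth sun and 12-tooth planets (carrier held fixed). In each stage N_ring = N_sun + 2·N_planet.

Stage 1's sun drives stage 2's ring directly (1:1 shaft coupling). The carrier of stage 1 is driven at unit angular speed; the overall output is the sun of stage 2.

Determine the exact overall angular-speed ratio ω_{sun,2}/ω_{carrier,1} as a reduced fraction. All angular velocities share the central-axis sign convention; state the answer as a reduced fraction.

-1900/189

Stage 1: N_ring = 27 + 2·23 = 73
Stage 1: 27(ω_s−ω_c) = −73(ω_r−ω_c),  ω_r=0, ω_c=1
Stage 1: ω_s = 1 − (73/27)(0−1) = 100/27
  ⇒ ω_s¹/ω_c¹ = 100/27
Stage 2: N_ring = 14 + 2·12 = 38
Stage 2: 14(ω_s−ω_c) = −38(ω_r−ω_c),  ω_c=0, ω_r=1
Stage 2: ω_s = 0 − (38/14)(1−0) = -19/7
  ⇒ ω_s²/ω_r² = -19/7
Coupling ω_r² = ω_s¹ ⇒ overall = 100/27 × -19/7 = -1900/189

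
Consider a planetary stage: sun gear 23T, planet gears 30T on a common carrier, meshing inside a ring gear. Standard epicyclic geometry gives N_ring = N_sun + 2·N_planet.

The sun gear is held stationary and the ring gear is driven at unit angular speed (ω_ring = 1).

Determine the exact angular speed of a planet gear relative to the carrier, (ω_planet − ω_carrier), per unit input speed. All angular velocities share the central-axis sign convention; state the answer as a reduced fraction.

N_ring = 23 + 2·30 = 83
23(ω_s−ω_c) = −83(ω_r−ω_c),  ω_s=0, ω_r=1
23(0−ω_c) = −83(1−ω_c)  ⇒  106ω_c = 83  ⇒  ω_c = 83/106
sun–planet: 23·(0−83/106) = −30·(ω_p−ω_c)  ⇒  ω_p−ω_c = −(23/30)·(-83/106) = 1909/3180

1909/3180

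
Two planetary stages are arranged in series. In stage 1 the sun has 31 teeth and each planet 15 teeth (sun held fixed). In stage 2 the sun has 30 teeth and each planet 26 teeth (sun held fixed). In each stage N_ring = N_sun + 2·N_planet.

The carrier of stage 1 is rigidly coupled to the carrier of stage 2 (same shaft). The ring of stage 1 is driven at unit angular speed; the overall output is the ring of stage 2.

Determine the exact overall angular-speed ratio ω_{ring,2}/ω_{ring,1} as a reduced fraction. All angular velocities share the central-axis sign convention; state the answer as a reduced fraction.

Stage 1: N_ring = 31 + 2·15 = 61
Stage 1: 31(ω_s−ω_c) = −61(ω_r−ω_c),  ω_s=0, ω_r=1
Stage 1: 31(0−ω_c) = −61(1−ω_c)  ⇒  92ω_c = 61  ⇒  ω_c = 61/92
  ⇒ ω_c¹/ω_r¹ = 61/92
Stage 2: N_ring = 30 + 2·26 = 82
Stage 2: 30(ω_s−ω_c) = −82(ω_r−ω_c),  ω_s=0, ω_c=1
Stage 2: ω_r = 1 − (30/82)(0−1) = 56/41
  ⇒ ω_r²/ω_c² = 56/41
Coupling ω_c² = ω_c¹ ⇒ overall = 61/92 × 56/41 = 854/943

854/943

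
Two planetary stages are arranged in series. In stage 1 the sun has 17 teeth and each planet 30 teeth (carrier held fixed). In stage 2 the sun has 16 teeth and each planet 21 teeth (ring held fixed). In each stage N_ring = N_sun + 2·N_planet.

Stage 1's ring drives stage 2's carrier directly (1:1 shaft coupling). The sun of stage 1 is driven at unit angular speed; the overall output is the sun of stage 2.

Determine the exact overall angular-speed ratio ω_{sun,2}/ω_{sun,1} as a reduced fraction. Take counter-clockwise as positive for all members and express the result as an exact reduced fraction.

Stage 1: N_ring = 17 + 2·30 = 77
Stage 1: 17(ω_s−ω_c) = −77(ω_r−ω_c),  ω_c=0, ω_s=1
Stage 1: ω_r = 0 − (17/77)(1−0) = -17/77
  ⇒ ω_r¹/ω_s¹ = -17/77
Stage 2: N_ring = 16 + 2·21 = 58
Stage 2: 16(ω_s−ω_c) = −58(ω_r−ω_c),  ω_r=0, ω_c=1
Stage 2: ω_s = 1 − (58/16)(0−1) = 37/8
  ⇒ ω_s²/ω_c² = 37/8
Coupling ω_c² = ω_r¹ ⇒ overall = -17/77 × 37/8 = -629/616

-629/616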